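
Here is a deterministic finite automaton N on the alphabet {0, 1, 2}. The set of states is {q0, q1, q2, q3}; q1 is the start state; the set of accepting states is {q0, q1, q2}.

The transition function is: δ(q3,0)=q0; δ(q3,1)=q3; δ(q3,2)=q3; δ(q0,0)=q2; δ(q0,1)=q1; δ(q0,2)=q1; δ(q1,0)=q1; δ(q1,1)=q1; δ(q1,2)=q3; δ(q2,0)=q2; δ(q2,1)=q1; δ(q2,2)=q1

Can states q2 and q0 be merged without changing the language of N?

Yes

Initial partition by acceptance: {q0,q1,q2} | {q3}.
Refine {q0,q1,q2} on symbol 2: members go to different blocks, giving {q0,q2} and {q1}.
The partition is now stable with 3 blocks: {q0,q2} | {q3} | {q1}.
q2 and q0 lie in the same block of the stable partition, so they are equivalent — no string distinguishes them.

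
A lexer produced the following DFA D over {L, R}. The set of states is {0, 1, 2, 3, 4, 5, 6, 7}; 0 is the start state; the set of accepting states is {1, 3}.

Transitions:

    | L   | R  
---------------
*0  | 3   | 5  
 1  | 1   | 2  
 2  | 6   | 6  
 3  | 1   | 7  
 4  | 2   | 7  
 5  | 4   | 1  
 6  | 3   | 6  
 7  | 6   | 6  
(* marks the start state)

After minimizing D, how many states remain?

Initial partition by acceptance: {1,3} | {0,2,4,5,6,7}.
On input L, block {0,2,4,5,6,7} splits into {2,4,5,7} and {0,6}.
On input L, block {2,4,5,7} splits into {2,7} and {4,5}.
On input R, block {0,6} splits into {0} and {6}.
On input L, block {4,5} splits into {4} and {5}.
Stable partition: {1,3} | {2,7} | {0} | {4} | {6} | {5} — 6 equivalence classes.

6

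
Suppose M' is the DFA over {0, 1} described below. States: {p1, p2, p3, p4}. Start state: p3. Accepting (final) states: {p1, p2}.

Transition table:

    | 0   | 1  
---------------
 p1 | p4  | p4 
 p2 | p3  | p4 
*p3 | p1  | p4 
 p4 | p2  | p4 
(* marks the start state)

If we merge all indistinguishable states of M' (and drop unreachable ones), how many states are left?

Every state is reachable, so we keep all 4.
Start with accepting vs non-accepting: {p1,p2} | {p3,p4}.
Stable partition: {p1,p2} | {p3,p4} — 2 equivalence classes.

2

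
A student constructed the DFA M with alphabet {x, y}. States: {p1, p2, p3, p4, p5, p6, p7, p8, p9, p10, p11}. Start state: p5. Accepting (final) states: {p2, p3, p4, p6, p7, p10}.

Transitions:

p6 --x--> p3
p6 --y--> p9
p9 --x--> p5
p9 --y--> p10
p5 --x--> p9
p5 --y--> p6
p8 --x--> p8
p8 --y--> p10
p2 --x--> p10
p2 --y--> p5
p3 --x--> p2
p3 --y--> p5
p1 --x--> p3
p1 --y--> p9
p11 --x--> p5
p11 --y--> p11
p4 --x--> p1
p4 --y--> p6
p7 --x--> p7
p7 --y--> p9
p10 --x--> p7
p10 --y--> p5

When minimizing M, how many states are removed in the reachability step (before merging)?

4

BFS from p5 reaches {p2, p3, p5, p6, p7, p9, p10}; the 4 state(s) p1, p4, p8, p11 are never visited.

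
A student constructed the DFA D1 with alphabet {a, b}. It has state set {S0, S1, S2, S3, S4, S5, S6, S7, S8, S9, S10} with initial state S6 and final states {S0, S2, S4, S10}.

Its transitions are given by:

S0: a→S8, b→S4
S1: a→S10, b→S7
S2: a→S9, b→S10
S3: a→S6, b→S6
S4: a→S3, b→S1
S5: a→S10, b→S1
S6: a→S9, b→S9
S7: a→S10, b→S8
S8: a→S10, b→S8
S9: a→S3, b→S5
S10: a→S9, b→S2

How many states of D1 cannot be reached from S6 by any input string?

2

No path from S6 leads to S0, S4; the other 9 states are all reachable.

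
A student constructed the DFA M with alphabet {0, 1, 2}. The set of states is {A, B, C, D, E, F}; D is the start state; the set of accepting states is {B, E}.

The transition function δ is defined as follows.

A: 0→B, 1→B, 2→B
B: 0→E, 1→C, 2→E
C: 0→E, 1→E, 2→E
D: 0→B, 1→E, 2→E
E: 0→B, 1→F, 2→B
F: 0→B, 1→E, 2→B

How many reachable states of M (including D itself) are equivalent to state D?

3

Reachable states from the start: {B,C,D,E,F}. Unreachable: {A} — drop them.
P0 = {B,E} | {C,D,F}.
Stable partition: {B,E} | {C,D,F} — 2 equivalence classes.
The equivalence class containing D is {C,D,F}, of size 3.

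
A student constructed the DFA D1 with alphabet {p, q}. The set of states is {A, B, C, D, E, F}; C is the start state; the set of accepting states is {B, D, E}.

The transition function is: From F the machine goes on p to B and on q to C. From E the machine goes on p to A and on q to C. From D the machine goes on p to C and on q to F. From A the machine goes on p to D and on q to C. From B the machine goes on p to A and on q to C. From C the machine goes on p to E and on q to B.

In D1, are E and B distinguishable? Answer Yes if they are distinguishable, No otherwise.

No

Initial partition by acceptance: {B,D,E} | {A,C,F}.
Split {A,C,F} by δ(·,q) → {A,F} and {C}.
Refine {B,D,E} on symbol p: members go to different blocks, giving {B,E} and {D}.
On input p, block {A,F} splits into {A} and {F}.
No further refinement is possible. Final partition (5 blocks): {B,E} | {A} | {C} | {D} | {F}.
E and B lie in the same block of the stable partition, so they are equivalent — no string distinguishes them.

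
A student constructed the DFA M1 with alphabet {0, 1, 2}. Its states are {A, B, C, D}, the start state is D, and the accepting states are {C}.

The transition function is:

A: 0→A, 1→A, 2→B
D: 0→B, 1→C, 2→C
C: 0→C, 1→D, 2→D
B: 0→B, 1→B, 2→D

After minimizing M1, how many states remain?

3

States {A} cannot be reached from the start state, so discard them.
Start with accepting vs non-accepting: {C} | {B,D}.
Refine {B,D} on symbol 1: members go to different blocks, giving {B} and {D}.
No further refinement is possible. Final partition (3 blocks): {C} | {B} | {D}.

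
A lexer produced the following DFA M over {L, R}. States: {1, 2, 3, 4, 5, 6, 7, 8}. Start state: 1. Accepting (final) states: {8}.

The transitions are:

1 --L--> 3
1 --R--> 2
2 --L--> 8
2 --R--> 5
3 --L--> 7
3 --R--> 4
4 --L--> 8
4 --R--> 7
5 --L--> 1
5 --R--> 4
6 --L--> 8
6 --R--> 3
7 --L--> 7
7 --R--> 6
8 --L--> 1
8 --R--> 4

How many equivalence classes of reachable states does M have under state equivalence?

3

P0 = {8} | {1,2,3,4,5,6,7}.
On input L, block {1,2,3,4,5,6,7} splits into {1,3,5,7} and {2,4,6}.
Stable partition: {8} | {1,3,5,7} | {2,4,6} — 3 equivalence classes.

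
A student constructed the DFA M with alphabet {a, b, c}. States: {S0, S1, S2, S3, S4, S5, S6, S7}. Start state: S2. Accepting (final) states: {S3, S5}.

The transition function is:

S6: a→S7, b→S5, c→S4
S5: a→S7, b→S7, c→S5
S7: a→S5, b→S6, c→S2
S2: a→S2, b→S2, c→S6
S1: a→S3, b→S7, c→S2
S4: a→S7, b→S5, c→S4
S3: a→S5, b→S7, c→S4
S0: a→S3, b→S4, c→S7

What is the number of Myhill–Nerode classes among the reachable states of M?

4

First remove the unreachable states {S0,S1,S3}; 5 states remain.
Initial partition by acceptance: {S5} | {S2,S4,S6,S7}.
On input a, block {S2,S4,S6,S7} splits into {S2,S4,S6} and {S7}.
On input a, block {S2,S4,S6} splits into {S4,S6} and {S2}.
The partition is now stable with 4 blocks: {S5} | {S4,S6} | {S7} | {S2}.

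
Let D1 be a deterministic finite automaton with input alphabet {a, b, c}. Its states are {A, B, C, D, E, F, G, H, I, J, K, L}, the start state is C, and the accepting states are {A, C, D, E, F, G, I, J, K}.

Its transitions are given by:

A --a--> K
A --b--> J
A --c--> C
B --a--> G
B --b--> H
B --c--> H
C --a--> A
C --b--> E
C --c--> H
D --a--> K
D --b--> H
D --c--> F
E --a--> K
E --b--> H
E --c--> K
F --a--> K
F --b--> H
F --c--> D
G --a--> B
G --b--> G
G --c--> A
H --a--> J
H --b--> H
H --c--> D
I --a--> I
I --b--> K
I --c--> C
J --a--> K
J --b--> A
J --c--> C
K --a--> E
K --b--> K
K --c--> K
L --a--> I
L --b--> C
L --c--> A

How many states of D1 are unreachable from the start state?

4

Starting at C and following transitions, the reachable set is {A, C, D, E, F, H, J, K}. That leaves B, G, I, L unreachable — 4 in total.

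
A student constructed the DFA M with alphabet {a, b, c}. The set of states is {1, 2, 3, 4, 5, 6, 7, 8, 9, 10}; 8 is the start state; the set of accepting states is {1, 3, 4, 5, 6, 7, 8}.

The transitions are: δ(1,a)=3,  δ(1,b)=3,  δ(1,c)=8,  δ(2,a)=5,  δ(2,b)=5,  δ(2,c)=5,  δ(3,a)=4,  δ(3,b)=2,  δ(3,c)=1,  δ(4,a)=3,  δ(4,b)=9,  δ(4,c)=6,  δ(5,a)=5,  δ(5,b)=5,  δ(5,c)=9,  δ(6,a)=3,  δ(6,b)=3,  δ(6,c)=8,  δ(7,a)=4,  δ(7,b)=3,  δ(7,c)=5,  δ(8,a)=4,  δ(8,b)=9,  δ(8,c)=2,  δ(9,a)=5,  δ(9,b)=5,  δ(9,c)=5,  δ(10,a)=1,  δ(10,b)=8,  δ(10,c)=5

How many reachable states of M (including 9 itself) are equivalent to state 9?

2

First remove the unreachable states {7,10}; 8 states remain.
Initial partition by acceptance: {1,3,4,5,6,8} | {2,9}.
Split {1,3,4,5,6,8} by δ(·,b) → {1,5,6} and {3,4,8}.
Refine {1,5,6} on symbol a: members go to different blocks, giving {1,6} and {5}.
Split {3,4,8} by δ(·,c) → {3,4} and {8}.
The partition is now stable with 5 blocks: {1,6} | {2,9} | {3,4} | {5} | {8}.
State 9 belongs to the block {2,9}, which has 2 states.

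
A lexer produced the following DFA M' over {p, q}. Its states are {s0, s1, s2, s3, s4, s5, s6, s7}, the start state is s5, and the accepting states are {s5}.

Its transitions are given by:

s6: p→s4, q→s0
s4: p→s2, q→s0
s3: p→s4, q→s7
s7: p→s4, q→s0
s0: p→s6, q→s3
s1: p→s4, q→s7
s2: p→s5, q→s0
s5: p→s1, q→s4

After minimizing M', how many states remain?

Every state is reachable, so we keep all 8.
P0 = {s5} | {s0,s1,s2,s3,s4,s6,s7}.
Refine {s0,s1,s2,s3,s4,s6,s7} on symbol p: members go to different blocks, giving {s0,s1,s3,s4,s6,s7} and {s2}.
Refine {s0,s1,s3,s4,s6,s7} on symbol p: members go to different blocks, giving {s0,s1,s3,s6,s7} and {s4}.
On input p, block {s0,s1,s3,s6,s7} splits into {s1,s3,s6,s7} and {s0}.
Split {s1,s3,s6,s7} by δ(·,q) → {s1,s3} and {s6,s7}.
The partition is now stable with 6 blocks: {s5} | {s1,s3} | {s2} | {s4} | {s0} | {s6,s7}.

6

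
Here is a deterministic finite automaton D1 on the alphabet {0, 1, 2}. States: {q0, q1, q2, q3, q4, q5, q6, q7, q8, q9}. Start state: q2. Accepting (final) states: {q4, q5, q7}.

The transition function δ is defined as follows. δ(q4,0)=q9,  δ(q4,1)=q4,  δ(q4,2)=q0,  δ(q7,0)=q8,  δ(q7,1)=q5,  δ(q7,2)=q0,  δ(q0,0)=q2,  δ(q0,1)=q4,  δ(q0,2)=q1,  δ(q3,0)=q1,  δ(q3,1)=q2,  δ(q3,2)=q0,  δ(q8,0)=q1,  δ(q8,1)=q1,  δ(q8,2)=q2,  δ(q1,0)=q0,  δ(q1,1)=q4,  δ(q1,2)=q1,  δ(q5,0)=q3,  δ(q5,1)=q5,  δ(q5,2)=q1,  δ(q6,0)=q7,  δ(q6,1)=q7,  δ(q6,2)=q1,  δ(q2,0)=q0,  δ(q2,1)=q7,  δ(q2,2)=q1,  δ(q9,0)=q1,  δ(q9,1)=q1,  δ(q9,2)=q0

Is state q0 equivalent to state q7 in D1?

Reachable states from the start: {q0,q1,q2,q3,q4,q5,q7,q8,q9}. Unreachable: {q6} — drop them.
Start with accepting vs non-accepting: {q4,q5,q7} | {q0,q1,q2,q3,q8,q9}.
Split {q0,q1,q2,q3,q8,q9} by δ(·,1) → {q0,q1,q2} and {q3,q8,q9}.
The partition is now stable with 3 blocks: {q4,q5,q7} | {q0,q1,q2} | {q3,q8,q9}.
q0 and q7 end up in different blocks, so they are distinguishable. For instance, the string 'ε' is accepted from only q7.

No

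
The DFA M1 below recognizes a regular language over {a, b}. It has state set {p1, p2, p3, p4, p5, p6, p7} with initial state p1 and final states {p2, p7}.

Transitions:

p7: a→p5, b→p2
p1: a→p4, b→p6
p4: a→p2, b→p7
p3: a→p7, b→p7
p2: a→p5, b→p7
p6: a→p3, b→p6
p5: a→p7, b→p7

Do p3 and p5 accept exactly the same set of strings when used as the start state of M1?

Start with accepting vs non-accepting: {p2,p7} | {p1,p3,p4,p5,p6}.
Refine {p1,p3,p4,p5,p6} on symbol a: members go to different blocks, giving {p3,p4,p5} and {p1,p6}.
The partition is now stable with 3 blocks: {p2,p7} | {p3,p4,p5} | {p1,p6}.
p3 and p5 lie in the same block of the stable partition, so they are equivalent — no string distinguishes them.

Yes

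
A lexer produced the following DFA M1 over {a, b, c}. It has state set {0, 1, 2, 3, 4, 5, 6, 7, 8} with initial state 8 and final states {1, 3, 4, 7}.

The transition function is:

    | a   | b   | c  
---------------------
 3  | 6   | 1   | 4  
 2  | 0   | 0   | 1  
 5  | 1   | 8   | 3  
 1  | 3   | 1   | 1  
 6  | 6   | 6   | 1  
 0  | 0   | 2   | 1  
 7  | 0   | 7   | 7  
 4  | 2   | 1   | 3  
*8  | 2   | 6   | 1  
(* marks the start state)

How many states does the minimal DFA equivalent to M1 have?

First remove the unreachable states {5,7}; 7 states remain.
Initial partition by acceptance: {1,3,4} | {0,2,6,8}.
On input a, block {1,3,4} splits into {3,4} and {1}.
Stable partition: {3,4} | {0,2,6,8} | {1} — 3 equivalence classes.

3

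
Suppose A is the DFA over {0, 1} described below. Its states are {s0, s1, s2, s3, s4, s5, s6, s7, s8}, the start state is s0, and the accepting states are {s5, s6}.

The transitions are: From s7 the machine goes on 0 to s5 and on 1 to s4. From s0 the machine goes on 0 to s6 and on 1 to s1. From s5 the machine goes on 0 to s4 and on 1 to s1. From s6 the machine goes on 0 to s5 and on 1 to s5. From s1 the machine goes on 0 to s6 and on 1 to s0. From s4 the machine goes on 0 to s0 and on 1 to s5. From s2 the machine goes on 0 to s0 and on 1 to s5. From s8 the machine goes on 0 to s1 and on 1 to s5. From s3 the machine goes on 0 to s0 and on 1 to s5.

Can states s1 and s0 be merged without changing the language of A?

Yes

States {s2,s3,s7,s8} cannot be reached from the start state, so discard them.
Initial partition by acceptance: {s5,s6} | {s0,s1,s4}.
Refine {s5,s6} on symbol 0: members go to different blocks, giving {s5} and {s6}.
On input 0, block {s0,s1,s4} splits into {s0,s1} and {s4}.
No further refinement is possible. Final partition (4 blocks): {s5} | {s0,s1} | {s6} | {s4}.
s1 and s0 lie in the same block of the stable partition, so they are equivalent — no string distinguishes them.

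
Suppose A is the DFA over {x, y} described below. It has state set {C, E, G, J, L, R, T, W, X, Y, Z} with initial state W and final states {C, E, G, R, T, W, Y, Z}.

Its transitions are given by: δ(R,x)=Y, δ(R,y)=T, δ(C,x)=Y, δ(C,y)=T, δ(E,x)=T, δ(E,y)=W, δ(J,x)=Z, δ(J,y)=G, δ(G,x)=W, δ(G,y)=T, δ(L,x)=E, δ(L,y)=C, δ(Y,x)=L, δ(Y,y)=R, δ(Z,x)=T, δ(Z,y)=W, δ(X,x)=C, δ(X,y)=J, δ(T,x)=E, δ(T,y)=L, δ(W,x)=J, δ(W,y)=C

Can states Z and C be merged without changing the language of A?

First remove the unreachable states {X}; 10 states remain.
Start with accepting vs non-accepting: {C,E,G,R,T,W,Y,Z} | {J,L}.
Split {C,E,G,R,T,W,Y,Z} by δ(·,x) → {C,E,G,R,T,Z} and {W,Y}.
Split {C,E,G,R,T,Z} by δ(·,x) → {E,T,Z} and {C,G,R}.
Refine {E,T,Z} on symbol y: members go to different blocks, giving {E,Z} and {T}.
The partition is now stable with 5 blocks: {E,Z} | {J,L} | {W,Y} | {C,G,R} | {T}.
Z and C end up in different blocks, so they are distinguishable. For instance, the string 'xx' is accepted from only Z.

No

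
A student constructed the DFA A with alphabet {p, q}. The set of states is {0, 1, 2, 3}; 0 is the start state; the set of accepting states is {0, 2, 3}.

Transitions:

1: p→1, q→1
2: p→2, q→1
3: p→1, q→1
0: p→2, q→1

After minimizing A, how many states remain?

First remove the unreachable states {3}; 3 states remain.
P0 = {0,2} | {1}.
No further refinement is possible. Final partition (2 blocks): {0,2} | {1}.

2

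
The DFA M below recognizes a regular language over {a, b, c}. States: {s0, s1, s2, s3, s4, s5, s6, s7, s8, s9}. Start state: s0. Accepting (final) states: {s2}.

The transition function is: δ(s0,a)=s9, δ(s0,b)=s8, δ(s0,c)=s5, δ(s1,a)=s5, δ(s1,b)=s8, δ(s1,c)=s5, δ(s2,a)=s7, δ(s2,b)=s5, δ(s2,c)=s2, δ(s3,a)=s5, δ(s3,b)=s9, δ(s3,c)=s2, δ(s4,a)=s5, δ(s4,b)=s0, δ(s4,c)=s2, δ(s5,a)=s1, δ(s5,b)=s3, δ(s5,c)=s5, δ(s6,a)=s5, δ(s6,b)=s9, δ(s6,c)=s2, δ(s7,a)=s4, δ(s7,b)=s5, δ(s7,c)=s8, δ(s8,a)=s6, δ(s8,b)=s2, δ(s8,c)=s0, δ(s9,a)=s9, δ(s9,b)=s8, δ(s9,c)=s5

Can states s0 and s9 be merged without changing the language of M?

Yes

Initial partition by acceptance: {s2} | {s0,s1,s3,s4,s5,s6,s7,s8,s9}.
On input b, block {s0,s1,s3,s4,s5,s6,s7,s8,s9} splits into {s0,s1,s3,s4,s5,s6,s7,s9} and {s8}.
Refine {s0,s1,s3,s4,s5,s6,s7,s9} on symbol b: members go to different blocks, giving {s3,s4,s5,s6,s7} and {s0,s1,s9}.
Refine {s3,s4,s5,s6,s7} on symbol a: members go to different blocks, giving {s3,s4,s6,s7} and {s5}.
On input a, block {s3,s4,s6,s7} splits into {s3,s4,s6} and {s7}.
Refine {s0,s1,s9} on symbol a: members go to different blocks, giving {s0,s9} and {s1}.
Stable partition: {s2} | {s3,s4,s6} | {s8} | {s0,s9} | {s5} | {s7} | {s1} — 7 equivalence classes.
s0 and s9 lie in the same block of the stable partition, so they are equivalent — no string distinguishes them.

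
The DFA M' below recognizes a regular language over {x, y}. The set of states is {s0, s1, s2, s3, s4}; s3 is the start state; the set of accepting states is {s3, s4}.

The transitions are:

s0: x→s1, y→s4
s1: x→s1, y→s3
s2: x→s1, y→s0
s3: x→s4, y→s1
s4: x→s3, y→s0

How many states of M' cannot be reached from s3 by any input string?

BFS from s3 reaches {s0, s1, s3, s4}; the 1 state(s) s2 are never visited.

1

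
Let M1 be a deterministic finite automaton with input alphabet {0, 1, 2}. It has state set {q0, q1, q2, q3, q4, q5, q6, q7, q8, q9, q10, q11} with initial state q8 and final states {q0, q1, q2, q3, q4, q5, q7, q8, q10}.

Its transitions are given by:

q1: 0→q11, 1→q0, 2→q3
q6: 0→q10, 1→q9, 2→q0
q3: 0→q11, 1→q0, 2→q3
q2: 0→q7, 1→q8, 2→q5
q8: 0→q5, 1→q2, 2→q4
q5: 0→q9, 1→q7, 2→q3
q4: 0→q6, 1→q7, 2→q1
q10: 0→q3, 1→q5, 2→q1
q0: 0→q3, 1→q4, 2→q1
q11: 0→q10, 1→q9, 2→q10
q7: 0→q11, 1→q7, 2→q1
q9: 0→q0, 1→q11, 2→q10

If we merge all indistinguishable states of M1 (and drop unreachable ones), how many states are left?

5

P0 = {q0,q1,q2,q3,q4,q5,q7,q8,q10} | {q6,q9,q11}.
Split {q0,q1,q2,q3,q4,q5,q7,q8,q10} by δ(·,0) → {q1,q3,q4,q5,q7} and {q0,q2,q8,q10}.
Split {q1,q3,q4,q5,q7} by δ(·,1) → {q4,q5,q7} and {q1,q3}.
Split {q0,q2,q8,q10} by δ(·,0) → {q0,q10} and {q2,q8}.
No further refinement is possible. Final partition (5 blocks): {q4,q5,q7} | {q6,q9,q11} | {q0,q10} | {q1,q3} | {q2,q8}.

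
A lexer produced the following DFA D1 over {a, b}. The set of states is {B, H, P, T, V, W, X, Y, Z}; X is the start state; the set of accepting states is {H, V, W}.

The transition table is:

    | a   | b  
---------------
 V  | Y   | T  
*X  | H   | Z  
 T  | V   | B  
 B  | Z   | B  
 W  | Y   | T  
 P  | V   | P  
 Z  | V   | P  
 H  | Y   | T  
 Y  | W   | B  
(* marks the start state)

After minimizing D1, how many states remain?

All states are reachable from the start state.
P0 = {H,V,W} | {B,P,T,X,Y,Z}.
On input a, block {B,P,T,X,Y,Z} splits into {P,T,X,Y,Z} and {B}.
Split {P,T,X,Y,Z} by δ(·,b) → {P,X,Z} and {T,Y}.
No further refinement is possible. Final partition (4 blocks): {H,V,W} | {P,X,Z} | {B} | {T,Y}.

4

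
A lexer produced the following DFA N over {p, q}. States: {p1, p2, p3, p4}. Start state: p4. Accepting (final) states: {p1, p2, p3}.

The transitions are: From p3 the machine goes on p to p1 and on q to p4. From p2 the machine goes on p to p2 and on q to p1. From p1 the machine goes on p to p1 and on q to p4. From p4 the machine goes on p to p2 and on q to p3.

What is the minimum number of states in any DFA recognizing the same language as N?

Every state is reachable, so we keep all 4.
P0 = {p1,p2,p3} | {p4}.
On input q, block {p1,p2,p3} splits into {p1,p3} and {p2}.
The partition is now stable with 3 blocks: {p1,p3} | {p4} | {p2}.

3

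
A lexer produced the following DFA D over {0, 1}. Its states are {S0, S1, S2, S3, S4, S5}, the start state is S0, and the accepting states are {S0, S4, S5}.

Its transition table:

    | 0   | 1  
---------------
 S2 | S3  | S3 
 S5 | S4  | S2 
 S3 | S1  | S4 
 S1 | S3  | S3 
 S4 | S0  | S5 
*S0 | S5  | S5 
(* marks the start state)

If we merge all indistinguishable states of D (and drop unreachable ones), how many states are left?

5

Every state is reachable, so we keep all 6.
P0 = {S0,S4,S5} | {S1,S2,S3}.
Refine {S0,S4,S5} on symbol 1: members go to different blocks, giving {S0,S4} and {S5}.
Refine {S0,S4} on symbol 0: members go to different blocks, giving {S0} and {S4}.
On input 1, block {S1,S2,S3} splits into {S1,S2} and {S3}.
Stable partition: {S0} | {S1,S2} | {S5} | {S4} | {S3} — 5 equivalence classes.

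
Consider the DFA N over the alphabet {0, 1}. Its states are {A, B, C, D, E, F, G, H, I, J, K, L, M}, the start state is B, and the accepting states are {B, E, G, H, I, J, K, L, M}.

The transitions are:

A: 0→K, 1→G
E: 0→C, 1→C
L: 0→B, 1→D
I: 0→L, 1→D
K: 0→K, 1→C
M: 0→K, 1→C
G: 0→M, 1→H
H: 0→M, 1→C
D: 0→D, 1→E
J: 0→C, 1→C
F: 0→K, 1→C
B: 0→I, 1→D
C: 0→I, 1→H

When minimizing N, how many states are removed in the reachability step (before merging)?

4

BFS from B reaches {B, C, D, E, H, I, K, L, M}; the 4 state(s) A, F, G, J are never visited.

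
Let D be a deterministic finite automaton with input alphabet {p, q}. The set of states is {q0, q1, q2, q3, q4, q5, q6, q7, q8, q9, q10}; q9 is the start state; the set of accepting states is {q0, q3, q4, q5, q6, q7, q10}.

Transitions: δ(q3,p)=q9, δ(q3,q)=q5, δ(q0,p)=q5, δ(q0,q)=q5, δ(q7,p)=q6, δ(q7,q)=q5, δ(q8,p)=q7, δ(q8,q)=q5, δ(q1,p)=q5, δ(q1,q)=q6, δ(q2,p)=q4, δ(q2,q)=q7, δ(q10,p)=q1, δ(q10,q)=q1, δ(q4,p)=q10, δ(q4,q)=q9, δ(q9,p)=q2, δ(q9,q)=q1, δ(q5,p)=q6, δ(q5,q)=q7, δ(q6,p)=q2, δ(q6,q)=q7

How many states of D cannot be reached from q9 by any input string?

Starting at q9 and following transitions, the reachable set is {q1, q2, q4, q5, q6, q7, q9, q10}. That leaves q0, q3, q8 unreachable — 3 in total.

3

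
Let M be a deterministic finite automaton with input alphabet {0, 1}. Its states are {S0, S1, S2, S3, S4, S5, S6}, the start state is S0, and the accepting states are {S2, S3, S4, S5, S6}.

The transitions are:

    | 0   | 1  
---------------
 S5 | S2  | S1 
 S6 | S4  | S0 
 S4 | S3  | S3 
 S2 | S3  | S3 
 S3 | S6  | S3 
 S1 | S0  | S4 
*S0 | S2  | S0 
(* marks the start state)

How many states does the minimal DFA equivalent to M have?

4

Reachable states from the start: {S0,S2,S3,S4,S6}. Unreachable: {S1,S5} — drop them.
Initial partition by acceptance: {S2,S3,S4,S6} | {S0}.
Refine {S2,S3,S4,S6} on symbol 1: members go to different blocks, giving {S2,S3,S4} and {S6}.
Refine {S2,S3,S4} on symbol 0: members go to different blocks, giving {S2,S4} and {S3}.
The partition is now stable with 4 blocks: {S2,S4} | {S0} | {S6} | {S3}.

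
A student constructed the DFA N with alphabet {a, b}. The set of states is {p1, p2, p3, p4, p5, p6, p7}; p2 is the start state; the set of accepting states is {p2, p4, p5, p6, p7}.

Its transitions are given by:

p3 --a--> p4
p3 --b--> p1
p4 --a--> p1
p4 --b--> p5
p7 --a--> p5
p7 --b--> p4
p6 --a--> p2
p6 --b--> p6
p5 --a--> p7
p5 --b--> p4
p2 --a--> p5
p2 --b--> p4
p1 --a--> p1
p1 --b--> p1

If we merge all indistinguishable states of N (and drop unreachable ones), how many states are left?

3

First remove the unreachable states {p3,p6}; 5 states remain.
Start with accepting vs non-accepting: {p2,p4,p5,p7} | {p1}.
Refine {p2,p4,p5,p7} on symbol a: members go to different blocks, giving {p2,p5,p7} and {p4}.
No further refinement is possible. Final partition (3 blocks): {p2,p5,p7} | {p1} | {p4}.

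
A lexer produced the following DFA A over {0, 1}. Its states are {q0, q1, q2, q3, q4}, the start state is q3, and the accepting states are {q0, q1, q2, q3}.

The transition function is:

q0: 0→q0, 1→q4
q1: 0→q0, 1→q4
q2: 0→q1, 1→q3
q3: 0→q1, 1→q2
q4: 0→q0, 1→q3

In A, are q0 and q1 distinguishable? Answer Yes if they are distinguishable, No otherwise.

No

All states are reachable from the start state.
P0 = {q0,q1,q2,q3} | {q4}.
Split {q0,q1,q2,q3} by δ(·,1) → {q0,q1} and {q2,q3}.
Stable partition: {q0,q1} | {q4} | {q2,q3} — 3 equivalence classes.
q0 and q1 lie in the same block of the stable partition, so they are equivalent — no string distinguishes them.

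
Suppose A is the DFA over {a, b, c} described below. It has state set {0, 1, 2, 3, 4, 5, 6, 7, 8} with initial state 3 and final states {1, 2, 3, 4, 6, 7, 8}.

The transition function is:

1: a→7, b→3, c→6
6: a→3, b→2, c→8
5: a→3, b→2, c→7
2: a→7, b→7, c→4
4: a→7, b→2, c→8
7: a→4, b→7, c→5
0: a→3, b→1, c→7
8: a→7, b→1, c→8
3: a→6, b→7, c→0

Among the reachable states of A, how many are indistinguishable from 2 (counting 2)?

2

Initial partition by acceptance: {1,2,3,4,6,7,8} | {0,5}.
Refine {1,2,3,4,6,7,8} on symbol c: members go to different blocks, giving {1,2,4,6,8} and {3,7}.
Refine {1,2,4,6,8} on symbol b: members go to different blocks, giving {4,6,8} and {1,2}.
Stable partition: {4,6,8} | {0,5} | {3,7} | {1,2} — 4 equivalence classes.
The equivalence class containing 2 is {1,2}, of size 2.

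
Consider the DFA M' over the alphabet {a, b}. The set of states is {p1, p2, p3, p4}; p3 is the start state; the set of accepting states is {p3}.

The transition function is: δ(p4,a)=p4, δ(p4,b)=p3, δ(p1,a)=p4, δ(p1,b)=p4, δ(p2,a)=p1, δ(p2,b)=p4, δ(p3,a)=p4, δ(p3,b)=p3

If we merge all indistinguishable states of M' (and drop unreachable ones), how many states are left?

Reachable states from the start: {p3,p4}. Unreachable: {p1,p2} — drop them.
Initial partition by acceptance: {p3} | {p4}.
The partition is now stable with 2 blocks: {p3} | {p4}.

2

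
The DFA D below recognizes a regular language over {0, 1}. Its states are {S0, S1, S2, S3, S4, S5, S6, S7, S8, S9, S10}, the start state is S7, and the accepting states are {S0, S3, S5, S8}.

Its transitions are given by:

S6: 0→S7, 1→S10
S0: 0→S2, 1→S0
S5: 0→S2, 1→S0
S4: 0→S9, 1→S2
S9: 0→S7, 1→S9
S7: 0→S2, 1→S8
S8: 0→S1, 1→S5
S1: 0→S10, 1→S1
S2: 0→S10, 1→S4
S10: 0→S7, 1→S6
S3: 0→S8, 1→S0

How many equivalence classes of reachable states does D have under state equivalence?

First remove the unreachable states {S3}; 10 states remain.
Initial partition by acceptance: {S0,S5,S8} | {S1,S2,S4,S6,S7,S9,S10}.
Split {S1,S2,S4,S6,S7,S9,S10} by δ(·,1) → {S1,S2,S4,S6,S9,S10} and {S7}.
Split {S1,S2,S4,S6,S9,S10} by δ(·,0) → {S1,S2,S4} and {S6,S9,S10}.
The partition is now stable with 4 blocks: {S0,S5,S8} | {S1,S2,S4} | {S7} | {S6,S9,S10}.

4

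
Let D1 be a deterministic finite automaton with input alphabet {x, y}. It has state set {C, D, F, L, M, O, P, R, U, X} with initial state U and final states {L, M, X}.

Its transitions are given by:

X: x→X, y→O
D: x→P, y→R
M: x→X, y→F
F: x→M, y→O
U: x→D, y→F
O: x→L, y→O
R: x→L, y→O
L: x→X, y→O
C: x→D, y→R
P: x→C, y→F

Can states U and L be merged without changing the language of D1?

No

All states are reachable from the start state.
Initial partition by acceptance: {L,M,X} | {C,D,F,O,P,R,U}.
On input x, block {C,D,F,O,P,R,U} splits into {C,D,P,U} and {F,O,R}.
No further refinement is possible. Final partition (3 blocks): {L,M,X} | {C,D,P,U} | {F,O,R}.
U and L end up in different blocks, so they are distinguishable. For instance, the string 'ε' is accepted from only L.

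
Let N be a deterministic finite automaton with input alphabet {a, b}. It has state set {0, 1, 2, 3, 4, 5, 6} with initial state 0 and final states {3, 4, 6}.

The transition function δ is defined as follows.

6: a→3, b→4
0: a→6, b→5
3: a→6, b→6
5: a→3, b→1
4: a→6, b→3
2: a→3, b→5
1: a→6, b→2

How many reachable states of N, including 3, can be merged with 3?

3

Initial partition by acceptance: {3,4,6} | {0,1,2,5}.
The partition is now stable with 2 blocks: {3,4,6} | {0,1,2,5}.
The equivalence class containing 3 is {3,4,6}, of size 3.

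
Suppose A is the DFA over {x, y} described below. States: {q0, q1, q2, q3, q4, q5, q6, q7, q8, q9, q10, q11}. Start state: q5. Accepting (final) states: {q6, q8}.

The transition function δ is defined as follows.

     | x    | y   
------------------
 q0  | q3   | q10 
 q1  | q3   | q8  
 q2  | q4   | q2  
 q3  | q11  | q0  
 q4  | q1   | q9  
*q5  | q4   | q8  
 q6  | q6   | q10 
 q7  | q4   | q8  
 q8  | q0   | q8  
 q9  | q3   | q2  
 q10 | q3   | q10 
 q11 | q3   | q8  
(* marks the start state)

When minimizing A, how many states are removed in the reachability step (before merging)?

2

Starting at q5 and following transitions, the reachable set is {q0, q1, q2, q3, q4, q5, q8, q9, q10, q11}. That leaves q6, q7 unreachable — 2 in total.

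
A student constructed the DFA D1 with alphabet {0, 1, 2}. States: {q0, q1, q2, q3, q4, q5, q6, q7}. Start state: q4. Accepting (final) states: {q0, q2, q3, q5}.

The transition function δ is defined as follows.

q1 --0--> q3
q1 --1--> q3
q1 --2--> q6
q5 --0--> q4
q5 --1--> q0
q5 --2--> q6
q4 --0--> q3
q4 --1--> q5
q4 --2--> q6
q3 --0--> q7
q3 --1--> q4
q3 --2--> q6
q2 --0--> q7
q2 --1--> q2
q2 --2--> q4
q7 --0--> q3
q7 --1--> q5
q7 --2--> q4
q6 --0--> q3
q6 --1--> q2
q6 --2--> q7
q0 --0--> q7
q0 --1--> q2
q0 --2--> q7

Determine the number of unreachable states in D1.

No path from q4 leads to q1; the other 7 states are all reachable.

1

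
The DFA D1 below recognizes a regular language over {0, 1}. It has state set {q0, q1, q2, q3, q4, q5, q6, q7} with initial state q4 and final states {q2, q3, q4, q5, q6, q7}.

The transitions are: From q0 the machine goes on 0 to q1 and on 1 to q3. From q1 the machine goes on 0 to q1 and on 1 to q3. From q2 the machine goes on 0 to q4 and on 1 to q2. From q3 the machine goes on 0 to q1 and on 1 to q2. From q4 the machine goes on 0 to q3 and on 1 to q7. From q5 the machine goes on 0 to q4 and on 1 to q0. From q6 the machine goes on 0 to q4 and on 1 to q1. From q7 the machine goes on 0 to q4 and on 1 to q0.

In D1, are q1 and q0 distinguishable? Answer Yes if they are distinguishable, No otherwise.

States {q5,q6} cannot be reached from the start state, so discard them.
Initial partition by acceptance: {q2,q3,q4,q7} | {q0,q1}.
Refine {q2,q3,q4,q7} on symbol 0: members go to different blocks, giving {q2,q4,q7} and {q3}.
On input 0, block {q2,q4,q7} splits into {q2,q7} and {q4}.
On input 1, block {q2,q7} splits into {q2} and {q7}.
No further refinement is possible. Final partition (5 blocks): {q2} | {q0,q1} | {q3} | {q4} | {q7}.
q1 and q0 lie in the same block of the stable partition, so they are equivalent — no string distinguishes them.

No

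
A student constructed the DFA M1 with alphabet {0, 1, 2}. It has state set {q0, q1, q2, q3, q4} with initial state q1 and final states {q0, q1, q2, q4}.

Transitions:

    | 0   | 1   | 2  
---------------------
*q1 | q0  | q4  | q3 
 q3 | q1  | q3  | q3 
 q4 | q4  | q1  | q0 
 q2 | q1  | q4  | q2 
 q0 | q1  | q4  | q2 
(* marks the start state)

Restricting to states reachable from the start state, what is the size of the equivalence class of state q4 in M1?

P0 = {q0,q1,q2,q4} | {q3}.
On input 2, block {q0,q1,q2,q4} splits into {q0,q2,q4} and {q1}.
Split {q0,q2,q4} by δ(·,0) → {q0,q2} and {q4}.
No further refinement is possible. Final partition (4 blocks): {q0,q2} | {q3} | {q1} | {q4}.
State q4 belongs to the block {q4}, which has 1 states.

1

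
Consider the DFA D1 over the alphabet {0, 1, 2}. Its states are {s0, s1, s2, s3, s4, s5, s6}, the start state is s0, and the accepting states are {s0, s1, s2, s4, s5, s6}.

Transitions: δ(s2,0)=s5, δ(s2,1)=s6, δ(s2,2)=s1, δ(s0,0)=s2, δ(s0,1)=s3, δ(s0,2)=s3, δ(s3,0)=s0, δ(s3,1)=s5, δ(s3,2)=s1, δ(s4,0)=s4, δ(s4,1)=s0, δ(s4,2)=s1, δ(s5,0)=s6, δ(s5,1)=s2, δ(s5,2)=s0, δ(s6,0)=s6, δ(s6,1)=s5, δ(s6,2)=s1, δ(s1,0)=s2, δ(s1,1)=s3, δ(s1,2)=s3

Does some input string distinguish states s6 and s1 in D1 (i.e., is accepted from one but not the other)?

Yes

States {s4} cannot be reached from the start state, so discard them.
P0 = {s0,s1,s2,s5,s6} | {s3}.
Refine {s0,s1,s2,s5,s6} on symbol 1: members go to different blocks, giving {s2,s5,s6} and {s0,s1}.
No further refinement is possible. Final partition (3 blocks): {s2,s5,s6} | {s3} | {s0,s1}.
s6 and s1 end up in different blocks, so they are distinguishable. For instance, the string '1' is accepted from only s6.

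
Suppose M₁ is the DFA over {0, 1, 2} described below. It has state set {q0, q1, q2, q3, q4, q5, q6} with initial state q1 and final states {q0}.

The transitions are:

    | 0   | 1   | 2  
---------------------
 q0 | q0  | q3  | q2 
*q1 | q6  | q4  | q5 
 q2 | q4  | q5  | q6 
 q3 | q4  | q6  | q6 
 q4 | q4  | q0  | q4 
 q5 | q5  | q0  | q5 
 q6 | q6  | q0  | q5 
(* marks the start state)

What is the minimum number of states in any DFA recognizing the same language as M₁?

3

All states are reachable from the start state.
Start with accepting vs non-accepting: {q0} | {q1,q2,q3,q4,q5,q6}.
On input 1, block {q1,q2,q3,q4,q5,q6} splits into {q1,q2,q3} and {q4,q5,q6}.
No further refinement is possible. Final partition (3 blocks): {q0} | {q1,q2,q3} | {q4,q5,q6}.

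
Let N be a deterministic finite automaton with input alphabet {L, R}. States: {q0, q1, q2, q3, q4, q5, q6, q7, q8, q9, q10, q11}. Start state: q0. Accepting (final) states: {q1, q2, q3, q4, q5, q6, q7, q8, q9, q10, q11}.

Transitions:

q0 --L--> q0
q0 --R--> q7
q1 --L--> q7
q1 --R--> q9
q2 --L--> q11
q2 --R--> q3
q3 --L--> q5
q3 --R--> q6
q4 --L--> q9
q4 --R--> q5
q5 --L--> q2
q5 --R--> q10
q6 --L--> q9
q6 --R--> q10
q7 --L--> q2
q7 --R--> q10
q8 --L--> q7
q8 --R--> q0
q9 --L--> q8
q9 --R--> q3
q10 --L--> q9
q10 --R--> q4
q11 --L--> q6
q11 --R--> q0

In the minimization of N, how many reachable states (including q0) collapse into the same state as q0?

Reachable states from the start: {q0,q2,q3,q4,q5,q6,q7,q8,q9,q10,q11}. Unreachable: {q1} — drop them.
Initial partition by acceptance: {q2,q3,q4,q5,q6,q7,q8,q9,q10,q11} | {q0}.
Refine {q2,q3,q4,q5,q6,q7,q8,q9,q10,q11} on symbol R: members go to different blocks, giving {q2,q3,q4,q5,q6,q7,q9,q10} and {q8,q11}.
Refine {q2,q3,q4,q5,q6,q7,q9,q10} on symbol L: members go to different blocks, giving {q3,q4,q5,q6,q7,q10} and {q2,q9}.
Refine {q3,q4,q5,q6,q7,q10} on symbol L: members go to different blocks, giving {q4,q5,q6,q7,q10} and {q3}.
Stable partition: {q4,q5,q6,q7,q10} | {q0} | {q8,q11} | {q2,q9} | {q3} — 5 equivalence classes.
State q0 belongs to the block {q0}, which has 1 states.

1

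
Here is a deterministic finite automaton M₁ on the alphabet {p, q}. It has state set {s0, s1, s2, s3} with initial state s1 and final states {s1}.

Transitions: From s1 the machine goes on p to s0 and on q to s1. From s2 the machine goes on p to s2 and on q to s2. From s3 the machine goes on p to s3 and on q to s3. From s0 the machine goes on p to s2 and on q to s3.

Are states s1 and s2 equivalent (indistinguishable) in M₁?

Start with accepting vs non-accepting: {s1} | {s0,s2,s3}.
No further refinement is possible. Final partition (2 blocks): {s1} | {s0,s2,s3}.
s1 and s2 end up in different blocks, so they are distinguishable. For instance, the string 'ε' is accepted from only s1.

No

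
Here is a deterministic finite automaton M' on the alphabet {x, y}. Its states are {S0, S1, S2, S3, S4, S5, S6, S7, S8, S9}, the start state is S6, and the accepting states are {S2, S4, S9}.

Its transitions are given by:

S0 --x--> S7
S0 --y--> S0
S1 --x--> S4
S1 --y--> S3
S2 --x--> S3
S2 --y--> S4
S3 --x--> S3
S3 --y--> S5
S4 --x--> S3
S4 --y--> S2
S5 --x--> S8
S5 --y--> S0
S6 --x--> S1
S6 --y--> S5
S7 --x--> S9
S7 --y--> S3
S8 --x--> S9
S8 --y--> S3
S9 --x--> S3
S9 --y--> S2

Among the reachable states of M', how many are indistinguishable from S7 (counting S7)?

Every state is reachable, so we keep all 10.
P0 = {S2,S4,S9} | {S0,S1,S3,S5,S6,S7,S8}.
On input x, block {S0,S1,S3,S5,S6,S7,S8} splits into {S0,S3,S5,S6} and {S1,S7,S8}.
Refine {S0,S3,S5,S6} on symbol x: members go to different blocks, giving {S0,S5,S6} and {S3}.
No further refinement is possible. Final partition (4 blocks): {S2,S4,S9} | {S0,S5,S6} | {S1,S7,S8} | {S3}.
The equivalence class containing S7 is {S1,S7,S8}, of size 3.

3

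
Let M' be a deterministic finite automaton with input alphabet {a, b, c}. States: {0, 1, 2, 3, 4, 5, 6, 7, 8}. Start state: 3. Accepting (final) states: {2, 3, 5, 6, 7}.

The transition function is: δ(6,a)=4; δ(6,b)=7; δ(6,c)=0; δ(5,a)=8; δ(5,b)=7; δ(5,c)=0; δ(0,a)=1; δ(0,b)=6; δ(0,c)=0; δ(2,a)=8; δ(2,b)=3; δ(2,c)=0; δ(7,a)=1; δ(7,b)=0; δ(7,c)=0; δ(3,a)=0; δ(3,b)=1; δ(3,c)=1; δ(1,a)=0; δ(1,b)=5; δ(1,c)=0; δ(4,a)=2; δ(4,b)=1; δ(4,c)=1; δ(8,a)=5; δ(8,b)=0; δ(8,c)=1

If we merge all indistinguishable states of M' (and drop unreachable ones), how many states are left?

4

Every state is reachable, so we keep all 9.
Start with accepting vs non-accepting: {2,3,5,6,7} | {0,1,4,8}.
Split {2,3,5,6,7} by δ(·,b) → {2,5,6} and {3,7}.
Refine {0,1,4,8} on symbol a: members go to different blocks, giving {0,1} and {4,8}.
The partition is now stable with 4 blocks: {2,5,6} | {0,1} | {3,7} | {4,8}.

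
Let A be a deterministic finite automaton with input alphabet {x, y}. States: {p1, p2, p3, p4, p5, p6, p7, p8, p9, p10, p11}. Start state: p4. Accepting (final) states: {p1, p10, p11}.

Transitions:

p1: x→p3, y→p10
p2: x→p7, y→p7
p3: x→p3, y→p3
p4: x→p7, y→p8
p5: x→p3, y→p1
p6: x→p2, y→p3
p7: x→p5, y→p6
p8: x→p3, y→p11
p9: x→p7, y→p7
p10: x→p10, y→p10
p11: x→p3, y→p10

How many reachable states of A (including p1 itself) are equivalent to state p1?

2

Reachable states from the start: {p1,p2,p3,p4,p5,p6,p7,p8,p10,p11}. Unreachable: {p9} — drop them.
Initial partition by acceptance: {p1,p10,p11} | {p2,p3,p4,p5,p6,p7,p8}.
Refine {p1,p10,p11} on symbol x: members go to different blocks, giving {p1,p11} and {p10}.
Split {p2,p3,p4,p5,p6,p7,p8} by δ(·,y) → {p2,p3,p4,p6,p7} and {p5,p8}.
On input x, block {p2,p3,p4,p6,p7} splits into {p2,p3,p4,p6} and {p7}.
Split {p2,p3,p4,p6} by δ(·,x) → {p2,p4} and {p3,p6}.
Refine {p2,p4} on symbol y: members go to different blocks, giving {p2} and {p4}.
Split {p3,p6} by δ(·,x) → {p3} and {p6}.
No further refinement is possible. Final partition (8 blocks): {p1,p11} | {p2} | {p10} | {p5,p8} | {p7} | {p3} | {p4} | {p6}.
The equivalence class containing p1 is {p1,p11}, of size 2.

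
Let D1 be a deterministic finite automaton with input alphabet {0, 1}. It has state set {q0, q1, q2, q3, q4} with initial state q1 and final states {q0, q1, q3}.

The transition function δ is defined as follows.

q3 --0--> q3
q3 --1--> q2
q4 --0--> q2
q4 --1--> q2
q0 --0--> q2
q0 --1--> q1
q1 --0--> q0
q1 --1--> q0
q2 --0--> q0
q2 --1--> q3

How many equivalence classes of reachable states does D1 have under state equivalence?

States {q4} cannot be reached from the start state, so discard them.
Start with accepting vs non-accepting: {q0,q1,q3} | {q2}.
On input 0, block {q0,q1,q3} splits into {q1,q3} and {q0}.
Refine {q1,q3} on symbol 0: members go to different blocks, giving {q1} and {q3}.
The partition is now stable with 4 blocks: {q1} | {q2} | {q0} | {q3}.

4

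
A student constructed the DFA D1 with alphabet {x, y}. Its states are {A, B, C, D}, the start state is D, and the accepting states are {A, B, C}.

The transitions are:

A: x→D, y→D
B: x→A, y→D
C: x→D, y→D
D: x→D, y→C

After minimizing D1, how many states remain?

2

First remove the unreachable states {A,B}; 2 states remain.
P0 = {C} | {D}.
The partition is now stable with 2 blocks: {C} | {D}.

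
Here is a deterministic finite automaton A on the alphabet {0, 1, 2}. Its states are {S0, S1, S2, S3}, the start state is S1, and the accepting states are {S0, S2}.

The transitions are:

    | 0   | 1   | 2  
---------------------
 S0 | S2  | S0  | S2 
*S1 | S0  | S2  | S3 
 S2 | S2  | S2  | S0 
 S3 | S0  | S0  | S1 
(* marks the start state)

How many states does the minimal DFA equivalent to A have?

Every state is reachable, so we keep all 4.
P0 = {S0,S2} | {S1,S3}.
Stable partition: {S0,S2} | {S1,S3} — 2 equivalence classes.

2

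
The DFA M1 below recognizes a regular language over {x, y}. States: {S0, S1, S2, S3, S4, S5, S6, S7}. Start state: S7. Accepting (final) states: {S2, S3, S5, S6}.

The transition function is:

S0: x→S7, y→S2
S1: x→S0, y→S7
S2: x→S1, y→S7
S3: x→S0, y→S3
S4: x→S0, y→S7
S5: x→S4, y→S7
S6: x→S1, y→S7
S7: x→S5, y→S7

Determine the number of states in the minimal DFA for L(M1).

4

Reachable states from the start: {S0,S1,S2,S4,S5,S7}. Unreachable: {S3,S6} — drop them.
P0 = {S2,S5} | {S0,S1,S4,S7}.
Refine {S0,S1,S4,S7} on symbol x: members go to different blocks, giving {S0,S1,S4} and {S7}.
On input x, block {S0,S1,S4} splits into {S1,S4} and {S0}.
The partition is now stable with 4 blocks: {S2,S5} | {S1,S4} | {S7} | {S0}.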